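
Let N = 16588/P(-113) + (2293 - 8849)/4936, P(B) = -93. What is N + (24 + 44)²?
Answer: 510037469/114762 ≈ 4444.3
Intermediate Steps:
N = -20622019/114762 (N = 16588/(-93) + (2293 - 8849)/4936 = 16588*(-1/93) - 6556*1/4936 = -16588/93 - 1639/1234 = -20622019/114762 ≈ -179.69)
N + (24 + 44)² = -20622019/114762 + (24 + 44)² = -20622019/114762 + 68² = -20622019/114762 + 4624 = 510037469/114762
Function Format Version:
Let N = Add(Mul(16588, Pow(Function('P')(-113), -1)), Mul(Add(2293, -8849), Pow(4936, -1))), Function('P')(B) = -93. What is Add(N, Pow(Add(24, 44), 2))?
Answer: Rational(510037469, 114762) ≈ 4444.3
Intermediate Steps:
N = Rational(-20622019, 114762) (N = Add(Mul(16588, Pow(-93, -1)), Mul(Add(2293, -8849), Pow(4936, -1))) = Add(Mul(16588, Rational(-1, 93)), Mul(-6556, Rational(1, 4936))) = Add(Rational(-16588, 93), Rational(-1639, 1234)) = Rational(-20622019, 114762) ≈ -179.69)
Add(N, Pow(Add(24, 44), 2)) = Add(Rational(-20622019, 114762), Pow(Add(24, 44), 2)) = Add(Rational(-20622019, 114762), Pow(68, 2)) = Add(Rational(-20622019, 114762), 4624) = Rational(510037469, 114762)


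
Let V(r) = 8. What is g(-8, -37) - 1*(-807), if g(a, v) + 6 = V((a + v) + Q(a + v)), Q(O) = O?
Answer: 809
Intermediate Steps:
g(a, v) = 2 (g(a, v) = -6 + 8 = 2)
g(-8, -37) - 1*(-807) = 2 - 1*(-807) = 2 + 807 = 809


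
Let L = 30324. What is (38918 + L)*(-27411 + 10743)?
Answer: -1154125656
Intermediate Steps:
(38918 + L)*(-27411 + 10743) = (38918 + 30324)*(-27411 + 10743) = 69242*(-16668) = -1154125656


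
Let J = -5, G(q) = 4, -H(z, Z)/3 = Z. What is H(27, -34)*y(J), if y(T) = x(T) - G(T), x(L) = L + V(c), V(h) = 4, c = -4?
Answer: -510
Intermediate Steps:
H(z, Z) = -3*Z
x(L) = 4 + L (x(L) = L + 4 = 4 + L)
y(T) = T (y(T) = (4 + T) - 1*4 = (4 + T) - 4 = T)
H(27, -34)*y(J) = -3*(-34)*(-5) = 102*(-5) = -510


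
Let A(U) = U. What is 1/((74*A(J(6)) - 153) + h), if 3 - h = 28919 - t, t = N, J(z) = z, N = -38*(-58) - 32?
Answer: -1/26453 ≈ -3.7803e-5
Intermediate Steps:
N = 2172 (N = 2204 - 32 = 2172)
t = 2172
h = -26744 (h = 3 - (28919 - 1*2172) = 3 - (28919 - 2172) = 3 - 1*26747 = 3 - 26747 = -26744)
1/((74*A(J(6)) - 153) + h) = 1/((74*6 - 153) - 26744) = 1/((444 - 153) - 26744) = 1/(291 - 26744) = 1/(-26453) = -1/26453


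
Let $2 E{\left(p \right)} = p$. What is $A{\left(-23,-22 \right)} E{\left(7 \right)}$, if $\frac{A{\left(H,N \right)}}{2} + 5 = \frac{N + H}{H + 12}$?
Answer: $- \frac{70}{11} \approx -6.3636$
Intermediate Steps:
$E{\left(p \right)} = \frac{p}{2}$
$A{\left(H,N \right)} = -10 + \frac{2 \left(H + N\right)}{12 + H}$ ($A{\left(H,N \right)} = -10 + 2 \frac{N + H}{H + 12} = -10 + 2 \frac{H + N}{12 + H} = -10 + \frac{2 \left(H + N\right)}{12 + H}$)
$A{\left(-23,-22 \right)} E{\left(7 \right)} = \frac{2 \left(-60 - 22 - -92\right)}{12 - 23} \cdot \frac{1}{2} \cdot 7 = \frac{2 \left(-60 - 22 + 92\right)}{-11} \cdot \frac{7}{2} = 2 \left(- \frac{1}{11}\right) 10 \cdot \frac{7}{2} = \left(- \frac{20}{11}\right) \frac{7}{2} = - \frac{70}{11}$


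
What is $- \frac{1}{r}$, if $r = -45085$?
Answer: $\frac{1}{45085} \approx 2.218 \cdot 10^{-5}$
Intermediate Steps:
$- \frac{1}{r} = - \frac{1}{-45085} = \left(-1\right) \left(- \frac{1}{45085}\right) = \frac{1}{45085}$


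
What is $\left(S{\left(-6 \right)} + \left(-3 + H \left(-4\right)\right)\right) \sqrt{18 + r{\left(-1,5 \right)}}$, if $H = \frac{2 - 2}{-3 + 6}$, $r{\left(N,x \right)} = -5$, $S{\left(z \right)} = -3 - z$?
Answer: $0$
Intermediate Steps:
$H = 0$ ($H = \frac{0}{3} = 0 \cdot \frac{1}{3} = 0$)
$\left(S{\left(-6 \right)} + \left(-3 + H \left(-4\right)\right)\right) \sqrt{18 + r{\left(-1,5 \right)}} = \left(\left(-3 - -6\right) + \left(-3 + 0 \left(-4\right)\right)\right) \sqrt{18 - 5} = \left(\left(-3 + 6\right) + \left(-3 + 0\right)\right) \sqrt{13} = \left(3 - 3\right) \sqrt{13} = 0 \sqrt{13} = 0$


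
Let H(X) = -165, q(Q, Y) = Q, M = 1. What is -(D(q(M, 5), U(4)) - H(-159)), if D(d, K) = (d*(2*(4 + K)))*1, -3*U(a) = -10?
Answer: -539/3 ≈ -179.67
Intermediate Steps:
U(a) = 10/3 (U(a) = -1/3*(-10) = 10/3)
D(d, K) = d*(8 + 2*K) (D(d, K) = (d*(8 + 2*K))*1 = d*(8 + 2*K))
-(D(q(M, 5), U(4)) - H(-159)) = -(2*1*(4 + 10/3) - 1*(-165)) = -(2*1*(22/3) + 165) = -(44/3 + 165) = -1*539/3 = -539/3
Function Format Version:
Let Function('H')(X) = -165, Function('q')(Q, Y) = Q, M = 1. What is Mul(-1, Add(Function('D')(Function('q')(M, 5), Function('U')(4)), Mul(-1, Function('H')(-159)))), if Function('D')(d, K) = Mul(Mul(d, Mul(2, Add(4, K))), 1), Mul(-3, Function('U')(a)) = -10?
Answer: Rational(-539, 3) ≈ -179.67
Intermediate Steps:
Function('U')(a) = Rational(10, 3) (Function('U')(a) = Mul(Rational(-1, 3), -10) = Rational(10, 3))
Function('D')(d, K) = Mul(d, Add(8, Mul(2, K))) (Function('D')(d, K) = Mul(Mul(d, Add(8, Mul(2, K))), 1) = Mul(d, Add(8, Mul(2, K))))
Mul(-1, Add(Function('D')(Function('q')(M, 5), Function('U')(4)), Mul(-1, Function('H')(-159)))) = Mul(-1, Add(Mul(2, 1, Add(4, Rational(10, 3))), Mul(-1, -165))) = Mul(-1, Add(Mul(2, 1, Rational(22, 3)), 165)) = Mul(-1, Add(Rational(44, 3), 165)) = Mul(-1, Rational(539, 3)) = Rational(-539, 3)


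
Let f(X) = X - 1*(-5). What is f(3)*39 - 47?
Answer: 265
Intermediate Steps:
f(X) = 5 + X (f(X) = X + 5 = 5 + X)
f(3)*39 - 47 = (5 + 3)*39 - 47 = 8*39 - 47 = 312 - 47 = 265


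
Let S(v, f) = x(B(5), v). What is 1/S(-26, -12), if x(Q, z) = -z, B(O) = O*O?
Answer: 1/26 ≈ 0.038462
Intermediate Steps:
B(O) = O²
S(v, f) = -v
1/S(-26, -12) = 1/(-1*(-26)) = 1/26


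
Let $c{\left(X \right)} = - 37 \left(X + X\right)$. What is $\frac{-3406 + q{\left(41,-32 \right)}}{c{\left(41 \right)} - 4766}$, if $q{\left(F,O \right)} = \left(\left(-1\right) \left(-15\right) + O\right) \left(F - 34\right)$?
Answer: $\frac{47}{104} \approx 0.45192$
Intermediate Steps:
$c{\left(X \right)} = - 74 X$ ($c{\left(X \right)} = - 37 \cdot 2 X = - 74 X$)
$q{\left(F,O \right)} = \left(-34 + F\right) \left(15 + O\right)$ ($q{\left(F,O \right)} = \left(15 + O\right) \left(-34 + F\right) = \left(-34 + F\right) \left(15 + O\right)$)
$\frac{-3406 + q{\left(41,-32 \right)}}{c{\left(41 \right)} - 4766} = \frac{-3406 + \left(-510 - -1088 + 15 \cdot 41 + 41 \left(-32\right)\right)}{\left(-74\right) 41 - 4766} = \frac{-3406 + \left(-510 + 1088 + 615 - 1312\right)}{-3034 - 4766} = \frac{-3406 - 119}{-7800} = \left(-3525\right) \left(- \frac{1}{7800}\right) = \frac{47}{104}$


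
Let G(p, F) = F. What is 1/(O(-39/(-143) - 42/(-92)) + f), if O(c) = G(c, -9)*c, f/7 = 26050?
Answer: 506/92265779 ≈ 5.4842e-6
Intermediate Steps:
f = 182350 (f = 7*26050 = 182350)
O(c) = -9*c
1/(O(-39/(-143) - 42/(-92)) + f) = 1/(-9*(-39/(-143) - 42/(-92)) + 182350) = 1/(-9*(-39*(-1/143) - 42*(-1/92)) + 182350) = 1/(-9*(3/11 + 21/46) + 182350) = 1/(-9*369/506 + 182350) = 1/(-3321/506 + 182350) = 1/(92265779/506) = 506/92265779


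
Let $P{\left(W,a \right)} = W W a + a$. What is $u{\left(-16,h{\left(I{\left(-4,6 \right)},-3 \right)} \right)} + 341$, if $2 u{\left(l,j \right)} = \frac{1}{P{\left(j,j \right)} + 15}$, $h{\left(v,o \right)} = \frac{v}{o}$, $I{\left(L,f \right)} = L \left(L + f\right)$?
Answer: $\frac{674525}{1978} \approx 341.01$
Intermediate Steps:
$P{\left(W,a \right)} = a + a W^{2}$ ($P{\left(W,a \right)} = W^{2} a + a = a W^{2} + a = a + a W^{2}$)
$u{\left(l,j \right)} = \frac{1}{2 \left(15 + j \left(1 + j^{2}\right)\right)}$ ($u{\left(l,j \right)} = \frac{1}{2 \left(j \left(1 + j^{2}\right) + 15\right)} = \frac{1}{2 \left(15 + j \left(1 + j^{2}\right)\right)}$)
$u{\left(-16,h{\left(I{\left(-4,6 \right)},-3 \right)} \right)} + 341 = \frac{1}{2 \left(15 + \frac{\left(-4\right) \left(-4 + 6\right)}{-3} \left(1 + \left(\frac{\left(-4\right) \left(-4 + 6\right)}{-3}\right)^{2}\right)\right)} + 341 = \frac{1}{2 \left(15 + \left(-4\right) 2 \left(- \frac{1}{3}\right) \left(1 + \left(\left(-4\right) 2 \left(- \frac{1}{3}\right)\right)^{2}\right)\right)} + 341 = \frac{1}{2 \left(15 + \left(-8\right) \left(- \frac{1}{3}\right) \left(1 + \left(\left(-8\right) \left(- \frac{1}{3}\right)\right)^{2}\right)\right)} + 341 = \frac{1}{2 \left(15 + \frac{8 \left(1 + \left(\frac{8}{3}\right)^{2}\right)}{3}\right)} + 341 = \frac{1}{2 \left(15 + \frac{8 \left(1 + \frac{64}{9}\right)}{3}\right)} + 341 = \frac{1}{2 \left(15 + \frac{8}{3} \cdot \frac{73}{9}\right)} + 341 = \frac{1}{2 \left(15 + \frac{584}{27}\right)} + 341 = \frac{1}{2 \cdot \frac{989}{27}} + 341 = \frac{1}{2} \cdot \frac{27}{989} + 341 = \frac{27}{1978} + 341 = \frac{674525}{1978}$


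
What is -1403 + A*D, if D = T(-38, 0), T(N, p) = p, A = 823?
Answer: -1403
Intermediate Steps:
D = 0
-1403 + A*D = -1403 + 823*0 = -1403 + 0 = -1403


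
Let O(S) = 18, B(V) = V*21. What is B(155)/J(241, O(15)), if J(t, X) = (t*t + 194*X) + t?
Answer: 105/1994 ≈ 0.052658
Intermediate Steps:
B(V) = 21*V
J(t, X) = t + t² + 194*X (J(t, X) = (t² + 194*X) + t = t + t² + 194*X)
B(155)/J(241, O(15)) = (21*155)/(241 + 241² + 194*18) = 3255/(241 + 58081 + 3492) = 3255/61814 = 3255*(1/61814) = 105/1994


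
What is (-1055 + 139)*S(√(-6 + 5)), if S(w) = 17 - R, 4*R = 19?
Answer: -11221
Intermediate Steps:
R = 19/4 (R = (¼)*19 = 19/4 ≈ 4.7500)
S(w) = 49/4 (S(w) = 17 - 1*19/4 = 17 - 19/4 = 49/4)
(-1055 + 139)*S(√(-6 + 5)) = (-1055 + 139)*(49/4) = -916*49/4 = -11221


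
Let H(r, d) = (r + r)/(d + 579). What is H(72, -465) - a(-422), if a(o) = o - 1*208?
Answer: 11994/19 ≈ 631.26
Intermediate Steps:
a(o) = -208 + o (a(o) = o - 208 = -208 + o)
H(r, d) = 2*r/(579 + d) (H(r, d) = (2*r)/(579 + d) = 2*r/(579 + d))
H(72, -465) - a(-422) = 2*72/(579 - 465) - (-208 - 422) = 2*72/114 - 1*(-630) = 2*72*(1/114) + 630 = 24/19 + 630 = 11994/19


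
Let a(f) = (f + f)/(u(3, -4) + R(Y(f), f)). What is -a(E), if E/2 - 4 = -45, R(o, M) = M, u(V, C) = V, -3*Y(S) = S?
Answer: -164/79 ≈ -2.0760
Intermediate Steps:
Y(S) = -S/3
E = -82 (E = 8 + 2*(-45) = 8 - 90 = -82)
a(f) = 2*f/(3 + f) (a(f) = (f + f)/(3 + f) = (2*f)/(3 + f) = 2*f/(3 + f))
-a(E) = -2*(-82)/(3 - 82) = -2*(-82)/(-79) = -2*(-82)*(-1)/79 = -1*164/79 = -164/79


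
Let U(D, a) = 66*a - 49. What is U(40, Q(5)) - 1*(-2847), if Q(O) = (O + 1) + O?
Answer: 3524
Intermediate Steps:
Q(O) = 1 + 2*O (Q(O) = (1 + O) + O = 1 + 2*O)
U(D, a) = -49 + 66*a
U(40, Q(5)) - 1*(-2847) = (-49 + 66*(1 + 2*5)) - 1*(-2847) = (-49 + 66*(1 + 10)) + 2847 = (-49 + 66*11) + 2847 = (-49 + 726) + 2847 = 677 + 2847 = 3524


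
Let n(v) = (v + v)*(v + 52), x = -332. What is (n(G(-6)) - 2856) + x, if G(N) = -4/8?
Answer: -6479/2 ≈ -3239.5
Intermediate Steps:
G(N) = -1/2 (G(N) = -4*1/8 = -1/2)
n(v) = 2*v*(52 + v) (n(v) = (2*v)*(52 + v) = 2*v*(52 + v))
(n(G(-6)) - 2856) + x = (2*(-1/2)*(52 - 1/2) - 2856) - 332 = (2*(-1/2)*(103/2) - 2856) - 332 = (-103/2 - 2856) - 332 = -5815/2 - 332 = -6479/2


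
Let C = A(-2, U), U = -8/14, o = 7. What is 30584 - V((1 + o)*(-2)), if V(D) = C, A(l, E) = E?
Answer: 214092/7 ≈ 30585.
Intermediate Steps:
U = -4/7 (U = -8*1/14 = -4/7 ≈ -0.57143)
C = -4/7 ≈ -0.57143
V(D) = -4/7
30584 - V((1 + o)*(-2)) = 30584 - 1*(-4/7) = 30584 + 4/7 = 214092/7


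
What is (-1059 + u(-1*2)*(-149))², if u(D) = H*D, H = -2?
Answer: 2739025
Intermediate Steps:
u(D) = -2*D
(-1059 + u(-1*2)*(-149))² = (-1059 - (-2)*2*(-149))² = (-1059 - 2*(-2)*(-149))² = (-1059 + 4*(-149))² = (-1059 - 596)² = (-1655)² = 2739025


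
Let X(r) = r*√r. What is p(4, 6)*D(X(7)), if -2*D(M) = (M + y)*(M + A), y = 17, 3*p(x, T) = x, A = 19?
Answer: -444 - 168*√7 ≈ -888.49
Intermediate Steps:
p(x, T) = x/3
X(r) = r^(3/2)
D(M) = -(17 + M)*(19 + M)/2 (D(M) = -(M + 17)*(M + 19)/2 = -(17 + M)*(19 + M)/2)
p(4, 6)*D(X(7)) = ((⅓)*4)*(-323/2 - 126*√7 - (7^(3/2))²/2) = 4*(-323/2 - 126*√7 - (7*√7)²/2)/3 = 4*(-323/2 - 126*√7 - ½*343)/3 = 4*(-323/2 - 126*√7 - 343/2)/3 = 4*(-333 - 126*√7)/3 = -444 - 168*√7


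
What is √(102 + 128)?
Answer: √230 ≈ 15.166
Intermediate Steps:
√(102 + 128) = √230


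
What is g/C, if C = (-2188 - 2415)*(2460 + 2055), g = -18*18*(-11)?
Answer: -1188/6927515 ≈ -0.00017149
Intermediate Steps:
g = 3564 (g = -324*(-11) = 3564)
C = -20782545 (C = -4603*4515 = -20782545)
g/C = 3564/(-20782545) = 3564*(-1/20782545) = -1188/6927515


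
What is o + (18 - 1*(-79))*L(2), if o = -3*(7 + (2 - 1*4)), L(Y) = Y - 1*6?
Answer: -403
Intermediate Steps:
L(Y) = -6 + Y (L(Y) = Y - 6 = -6 + Y)
o = -15 (o = -3*(7 + (2 - 4)) = -3*(7 - 2) = -3*5 = -15)
o + (18 - 1*(-79))*L(2) = -15 + (18 - 1*(-79))*(-6 + 2) = -15 + (18 + 79)*(-4) = -15 + 97*(-4) = -15 - 388 = -403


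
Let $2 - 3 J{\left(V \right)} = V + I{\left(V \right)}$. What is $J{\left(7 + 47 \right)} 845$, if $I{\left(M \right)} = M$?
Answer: $- \frac{89570}{3} \approx -29857.0$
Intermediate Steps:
$J{\left(V \right)} = \frac{2}{3} - \frac{2 V}{3}$ ($J{\left(V \right)} = \frac{2}{3} - \frac{V + V}{3} = \frac{2}{3} - \frac{2 V}{3}$)
$J{\left(7 + 47 \right)} 845 = \left(\frac{2}{3} - \frac{2 \left(7 + 47\right)}{3}\right) 845 = \left(\frac{2}{3} - 36\right) 845 = \left(- \frac{106}{3}\right) 845 = - \frac{89570}{3}$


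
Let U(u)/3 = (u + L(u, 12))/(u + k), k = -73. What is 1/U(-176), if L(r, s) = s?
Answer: 83/164 ≈ 0.50610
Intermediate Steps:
U(u) = 3*(12 + u)/(-73 + u) (U(u) = 3*((u + 12)/(u - 73)) = 3*((12 + u)/(-73 + u)) = 3*(12 + u)/(-73 + u))
1/U(-176) = 1/(3*(12 - 176)/(-73 - 176)) = 1/(3*(-164)/(-249)) = 1/(3*(-1/249)*(-164)) = 1/(164/83) = 83/164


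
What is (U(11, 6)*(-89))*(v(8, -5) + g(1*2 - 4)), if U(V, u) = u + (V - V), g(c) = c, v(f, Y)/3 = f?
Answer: -11748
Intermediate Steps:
v(f, Y) = 3*f
U(V, u) = u (U(V, u) = u + 0 = u)
(U(11, 6)*(-89))*(v(8, -5) + g(1*2 - 4)) = (6*(-89))*(3*8 + (1*2 - 4)) = -534*(24 + (2 - 4)) = -534*(24 - 2) = -534*22 = -11748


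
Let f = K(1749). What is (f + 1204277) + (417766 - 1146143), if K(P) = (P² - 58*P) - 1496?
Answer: 3431963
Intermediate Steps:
K(P) = -1496 + P² - 58*P
f = 2956063 (f = -1496 + 1749² - 58*1749 = -1496 + 3059001 - 101442 = 2956063)
(f + 1204277) + (417766 - 1146143) = (2956063 + 1204277) + (417766 - 1146143) = 4160340 - 728377 = 3431963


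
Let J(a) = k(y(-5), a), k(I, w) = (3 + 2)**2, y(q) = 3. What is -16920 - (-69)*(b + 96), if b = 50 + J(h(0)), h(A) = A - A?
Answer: -5121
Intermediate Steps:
k(I, w) = 25 (k(I, w) = 5**2 = 25)
h(A) = 0
J(a) = 25
b = 75 (b = 50 + 25 = 75)
-16920 - (-69)*(b + 96) = -16920 - (-69)*(75 + 96) = -16920 - (-69)*171 = -16920 - 1*(-11799) = -16920 + 11799 = -5121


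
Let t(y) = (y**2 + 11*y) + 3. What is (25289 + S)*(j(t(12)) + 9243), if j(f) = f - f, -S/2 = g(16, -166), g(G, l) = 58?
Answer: 232674039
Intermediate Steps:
S = -116 (S = -2*58 = -116)
t(y) = 3 + y**2 + 11*y
j(f) = 0
(25289 + S)*(j(t(12)) + 9243) = (25289 - 116)*(0 + 9243) = 25173*9243 = 232674039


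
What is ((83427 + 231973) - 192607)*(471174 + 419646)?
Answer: 109386460260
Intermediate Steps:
((83427 + 231973) - 192607)*(471174 + 419646) = (315400 - 192607)*890820 = 122793*890820 = 109386460260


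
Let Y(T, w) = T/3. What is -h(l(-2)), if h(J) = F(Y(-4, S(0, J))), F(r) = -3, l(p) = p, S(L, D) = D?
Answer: 3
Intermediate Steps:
Y(T, w) = T/3 (Y(T, w) = T*(⅓) = T/3)
h(J) = -3
-h(l(-2)) = -1*(-3) = 3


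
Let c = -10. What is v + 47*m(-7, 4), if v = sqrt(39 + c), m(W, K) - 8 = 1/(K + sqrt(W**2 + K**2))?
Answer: 18236/49 + sqrt(29) + 47*sqrt(65)/49 ≈ 385.28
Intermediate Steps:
m(W, K) = 8 + 1/(K + sqrt(K**2 + W**2)) (m(W, K) = 8 + 1/(K + sqrt(W**2 + K**2)) = 8 + 1/(K + sqrt(K**2 + W**2)))
v = sqrt(29) (v = sqrt(39 - 10) = sqrt(29) ≈ 5.3852)
v + 47*m(-7, 4) = sqrt(29) + 47*((1 + 8*4 + 8*sqrt(4**2 + (-7)**2))/(4 + sqrt(4**2 + (-7)**2))) = sqrt(29) + 47*((1 + 32 + 8*sqrt(16 + 49))/(4 + sqrt(16 + 49))) = sqrt(29) + 47*((1 + 32 + 8*sqrt(65))/(4 + sqrt(65))) = sqrt(29) + 47*((33 + 8*sqrt(65))/(4 + sqrt(65))) = sqrt(29) + 47*(33 + 8*sqrt(65))/(4 + sqrt(65))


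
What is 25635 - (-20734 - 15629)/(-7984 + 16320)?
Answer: 213729723/8336 ≈ 25639.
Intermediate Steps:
25635 - (-20734 - 15629)/(-7984 + 16320) = 25635 - (-36363)/8336 = 25635 - 1*(-36363/8336) = 25635 + 36363/8336 = 213729723/8336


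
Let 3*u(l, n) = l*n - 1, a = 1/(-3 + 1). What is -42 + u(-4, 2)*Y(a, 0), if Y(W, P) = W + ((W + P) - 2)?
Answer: -33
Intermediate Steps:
a = -½ (a = 1/(-2) = -½ ≈ -0.50000)
u(l, n) = -⅓ + l*n/3 (u(l, n) = (l*n - 1)/3 = (-1 + l*n)/3 = -⅓ + l*n/3)
Y(W, P) = -2 + P + 2*W (Y(W, P) = W + ((P + W) - 2) = W + (-2 + P + W) = -2 + P + 2*W)
-42 + u(-4, 2)*Y(a, 0) = -42 + (-⅓ + (⅓)*(-4)*2)*(-2 + 0 + 2*(-½)) = -42 + (-⅓ - 8/3)*(-2 + 0 - 1) = -42 - 3*(-3) = -42 + 9 = -33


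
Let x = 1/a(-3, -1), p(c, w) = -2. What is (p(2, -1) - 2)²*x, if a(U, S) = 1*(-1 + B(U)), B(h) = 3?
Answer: 8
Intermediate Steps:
a(U, S) = 2 (a(U, S) = 1*(-1 + 3) = 1*2 = 2)
x = ½ (x = 1/2 = ½ ≈ 0.50000)
(p(2, -1) - 2)²*x = (-2 - 2)²*(½) = (-4)²*(½) = 16*(½) = 8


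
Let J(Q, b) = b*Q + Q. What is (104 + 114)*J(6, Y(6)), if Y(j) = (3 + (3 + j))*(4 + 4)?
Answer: 126876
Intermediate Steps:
Y(j) = 48 + 8*j (Y(j) = (6 + j)*8 = 48 + 8*j)
J(Q, b) = Q + Q*b (J(Q, b) = Q*b + Q = Q + Q*b)
(104 + 114)*J(6, Y(6)) = (104 + 114)*(6*(1 + (48 + 8*6))) = 218*(6*(1 + (48 + 48))) = 218*(6*(1 + 96)) = 218*(6*97) = 218*582 = 126876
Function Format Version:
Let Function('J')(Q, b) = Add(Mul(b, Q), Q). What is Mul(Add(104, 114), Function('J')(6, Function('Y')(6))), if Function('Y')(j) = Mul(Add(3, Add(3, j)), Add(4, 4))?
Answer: 126876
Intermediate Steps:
Function('Y')(j) = Add(48, Mul(8, j)) (Function('Y')(j) = Mul(Add(6, j), 8) = Add(48, Mul(8, j)))
Function('J')(Q, b) = Add(Q, Mul(Q, b)) (Function('J')(Q, b) = Add(Mul(Q, b), Q) = Add(Q, Mul(Q, b)))
Mul(Add(104, 114), Function('J')(6, Function('Y')(6))) = Mul(Add(104, 114), Mul(6, Add(1, Add(48, Mul(8, 6))))) = Mul(218, Mul(6, Add(1, Add(48, 48)))) = Mul(218, Mul(6, Add(1, 96))) = Mul(218, Mul(6, 97)) = Mul(218, 582) = 126876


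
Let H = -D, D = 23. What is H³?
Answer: -12167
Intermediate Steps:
H = -23 (H = -1*23 = -23)
H³ = (-23)³ = -12167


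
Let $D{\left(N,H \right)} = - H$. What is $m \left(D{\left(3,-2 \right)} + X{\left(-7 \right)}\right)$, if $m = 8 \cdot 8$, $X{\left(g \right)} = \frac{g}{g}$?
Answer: $192$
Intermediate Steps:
$X{\left(g \right)} = 1$
$m = 64$
$m \left(D{\left(3,-2 \right)} + X{\left(-7 \right)}\right) = 64 \left(\left(-1\right) \left(-2\right) + 1\right) = 64 \left(2 + 1\right) = 64 \cdot 3 = 192$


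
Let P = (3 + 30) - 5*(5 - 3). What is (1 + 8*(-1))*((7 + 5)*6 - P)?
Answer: -343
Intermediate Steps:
P = 23 (P = 33 - 5*2 = 33 - 10 = 23)
(1 + 8*(-1))*((7 + 5)*6 - P) = (1 + 8*(-1))*((7 + 5)*6 - 1*23) = (1 - 8)*(12*6 - 23) = -7*(72 - 23) = -7*49 = -343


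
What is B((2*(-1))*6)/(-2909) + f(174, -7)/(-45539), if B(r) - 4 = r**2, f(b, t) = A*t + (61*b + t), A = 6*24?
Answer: -34663263/132472951 ≈ -0.26166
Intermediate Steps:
A = 144
f(b, t) = 61*b + 145*t (f(b, t) = 144*t + (61*b + t) = 144*t + (t + 61*b) = 61*b + 145*t)
B(r) = 4 + r**2
B((2*(-1))*6)/(-2909) + f(174, -7)/(-45539) = (4 + ((2*(-1))*6)**2)/(-2909) + (61*174 + 145*(-7))/(-45539) = (4 + (-2*6)**2)*(-1/2909) + (10614 - 1015)*(-1/45539) = (4 + (-12)**2)*(-1/2909) + 9599*(-1/45539) = (4 + 144)*(-1/2909) - 9599/45539 = 148*(-1/2909) - 9599/45539 = -148/2909 - 9599/45539 = -34663263/132472951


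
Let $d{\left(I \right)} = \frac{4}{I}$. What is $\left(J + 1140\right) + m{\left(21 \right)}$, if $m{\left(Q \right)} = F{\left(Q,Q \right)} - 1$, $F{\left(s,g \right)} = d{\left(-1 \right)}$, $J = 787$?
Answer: $1922$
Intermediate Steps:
$F{\left(s,g \right)} = -4$ ($F{\left(s,g \right)} = \frac{4}{-1} = 4 \left(-1\right) = -4$)
$m{\left(Q \right)} = -5$ ($m{\left(Q \right)} = -4 - 1 = -5$)
$\left(J + 1140\right) + m{\left(21 \right)} = \left(787 + 1140\right) - 5 = 1927 - 5 = 1922$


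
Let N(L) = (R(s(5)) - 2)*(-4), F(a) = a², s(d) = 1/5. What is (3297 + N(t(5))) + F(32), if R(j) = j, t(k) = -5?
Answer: 21641/5 ≈ 4328.2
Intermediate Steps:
s(d) = ⅕
N(L) = 36/5 (N(L) = (⅕ - 2)*(-4) = -9/5*(-4) = 36/5)
(3297 + N(t(5))) + F(32) = (3297 + 36/5) + 32² = 16521/5 + 1024 = 21641/5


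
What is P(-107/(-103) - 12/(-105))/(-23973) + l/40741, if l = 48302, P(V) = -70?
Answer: 8861036/7455603 ≈ 1.1885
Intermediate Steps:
P(-107/(-103) - 12/(-105))/(-23973) + l/40741 = -70/(-23973) + 48302/40741 = -70*(-1/23973) + 48302*(1/40741) = 70/23973 + 48302/40741 = 8861036/7455603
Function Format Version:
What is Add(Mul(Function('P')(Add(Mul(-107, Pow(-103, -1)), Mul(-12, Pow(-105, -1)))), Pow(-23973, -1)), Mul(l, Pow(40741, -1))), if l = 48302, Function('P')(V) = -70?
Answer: Rational(8861036, 7455603) ≈ 1.1885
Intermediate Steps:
Add(Mul(Function('P')(Add(Mul(-107, Pow(-103, -1)), Mul(-12, Pow(-105, -1)))), Pow(-23973, -1)), Mul(l, Pow(40741, -1))) = Add(Mul(-70, Pow(-23973, -1)), Mul(48302, Pow(40741, -1))) = Add(Mul(-70, Rational(-1, 23973)), Mul(48302, Rational(1, 40741))) = Add(Rational(70, 23973), Rational(48302, 40741)) = Rational(8861036, 7455603)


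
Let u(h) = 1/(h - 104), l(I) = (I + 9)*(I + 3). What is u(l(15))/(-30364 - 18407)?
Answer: -1/15996888 ≈ -6.2512e-8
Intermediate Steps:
l(I) = (3 + I)*(9 + I) (l(I) = (9 + I)*(3 + I) = (3 + I)*(9 + I))
u(h) = 1/(-104 + h)
u(l(15))/(-30364 - 18407) = 1/((-104 + (27 + 15² + 12*15))*(-30364 - 18407)) = 1/((-104 + (27 + 225 + 180))*(-48771)) = -1/48771/(-104 + 432) = -1/48771/328 = (1/328)*(-1/48771) = -1/15996888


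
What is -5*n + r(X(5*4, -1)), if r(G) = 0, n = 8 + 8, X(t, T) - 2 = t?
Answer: -80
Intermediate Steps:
X(t, T) = 2 + t
n = 16
-5*n + r(X(5*4, -1)) = -5*16 + 0 = -80 + 0 = -80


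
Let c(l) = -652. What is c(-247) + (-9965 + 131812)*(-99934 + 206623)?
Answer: 12999733931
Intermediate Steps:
c(-247) + (-9965 + 131812)*(-99934 + 206623) = -652 + (-9965 + 131812)*(-99934 + 206623) = -652 + 121847*106689 = -652 + 12999734583 = 12999733931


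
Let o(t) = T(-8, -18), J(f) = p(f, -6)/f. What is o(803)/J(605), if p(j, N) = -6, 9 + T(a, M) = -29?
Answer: 11495/3 ≈ 3831.7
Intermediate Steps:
T(a, M) = -38 (T(a, M) = -9 - 29 = -38)
J(f) = -6/f
o(t) = -38
o(803)/J(605) = -38/((-6/605)) = -38/((-6*1/605)) = -38/(-6/605) = -38*(-605/6) = 11495/3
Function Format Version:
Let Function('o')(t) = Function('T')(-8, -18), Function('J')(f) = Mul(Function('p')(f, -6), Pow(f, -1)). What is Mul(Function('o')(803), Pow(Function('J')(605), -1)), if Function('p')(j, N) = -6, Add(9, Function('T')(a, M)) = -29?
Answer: Rational(11495, 3) ≈ 3831.7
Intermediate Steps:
Function('T')(a, M) = -38 (Function('T')(a, M) = Add(-9, -29) = -38)
Function('J')(f) = Mul(-6, Pow(f, -1))
Function('o')(t) = -38
Mul(Function('o')(803), Pow(Function('J')(605), -1)) = Mul(-38, Pow(Mul(-6, Pow(605, -1)), -1)) = Mul(-38, Pow(Mul(-6, Rational(1, 605)), -1)) = Mul(-38, Pow(Rational(-6, 605), -1)) = Mul(-38, Rational(-605, 6)) = Rational(11495, 3)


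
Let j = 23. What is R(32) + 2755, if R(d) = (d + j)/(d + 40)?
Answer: 198415/72 ≈ 2755.8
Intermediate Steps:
R(d) = (23 + d)/(40 + d) (R(d) = (d + 23)/(d + 40) = (23 + d)/(40 + d))
R(32) + 2755 = (23 + 32)/(40 + 32) + 2755 = 55/72 + 2755 = 198415/72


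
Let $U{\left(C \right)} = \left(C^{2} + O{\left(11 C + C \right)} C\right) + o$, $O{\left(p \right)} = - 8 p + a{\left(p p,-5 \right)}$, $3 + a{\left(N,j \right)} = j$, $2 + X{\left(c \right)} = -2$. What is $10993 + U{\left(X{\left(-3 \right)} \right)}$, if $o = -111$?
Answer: $9394$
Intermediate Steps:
$X{\left(c \right)} = -4$ ($X{\left(c \right)} = -2 - 2 = -4$)
$a{\left(N,j \right)} = -3 + j$
$O{\left(p \right)} = -8 - 8 p$ ($O{\left(p \right)} = - 8 p - 8 = -8 - 8 p$)
$U{\left(C \right)} = -111 + C^{2} + C \left(-8 - 96 C\right)$ ($U{\left(C \right)} = \left(C^{2} + \left(-8 - 8 \left(11 C + C\right)\right) C\right) - 111 = \left(C^{2} + \left(-8 - 8 \cdot 12 C\right) C\right) - 111 = \left(C^{2} + \left(-8 - 96 C\right) C\right) - 111 = \left(C^{2} + C \left(-8 - 96 C\right)\right) - 111 = -111 + C^{2} + C \left(-8 - 96 C\right)$)
$10993 + U{\left(X{\left(-3 \right)} \right)} = 10993 - \left(79 + 1520\right) = 10993 - 1599 = 9394$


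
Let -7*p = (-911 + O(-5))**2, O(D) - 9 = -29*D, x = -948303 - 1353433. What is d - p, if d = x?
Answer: -15539103/7 ≈ -2.2199e+6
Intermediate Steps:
x = -2301736
d = -2301736
O(D) = 9 - 29*D
p = -573049/7 (p = -(-911 + (9 - 29*(-5)))**2/7 = -(-911 + (9 + 145))**2/7 = -(-911 + 154)**2/7 = -1/7*(-757)**2 = -1/7*573049 = -573049/7 ≈ -81864.)
d - p = -2301736 - 1*(-573049/7) = -2301736 + 573049/7 = -15539103/7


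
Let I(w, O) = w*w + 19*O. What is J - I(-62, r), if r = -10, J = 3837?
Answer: 183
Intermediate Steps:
I(w, O) = w² + 19*O
J - I(-62, r) = 3837 - ((-62)² + 19*(-10)) = 3837 - (3844 - 190) = 3837 - 1*3654 = 3837 - 3654 = 183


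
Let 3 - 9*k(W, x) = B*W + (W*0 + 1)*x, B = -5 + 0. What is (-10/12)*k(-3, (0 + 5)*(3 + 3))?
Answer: 35/9 ≈ 3.8889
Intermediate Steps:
B = -5
k(W, x) = 1/3 - x/9 + 5*W/9 (k(W, x) = 1/3 - (-5*W + (W*0 + 1)*x)/9 = 1/3 - (-5*W + (0 + 1)*x)/9 = 1/3 - (-5*W + 1*x)/9 = 1/3 - (-5*W + x)/9 = 1/3 - (x - 5*W)/9 = 1/3 + (-x/9 + 5*W/9) = 1/3 - x/9 + 5*W/9)
(-10/12)*k(-3, (0 + 5)*(3 + 3)) = (-10/12)*(1/3 - (0 + 5)*(3 + 3)/9 + (5/9)*(-3)) = ((1/12)*(-10))*(1/3 - 5*6/9 - 5/3) = -5*(1/3 - 1/9*30 - 5/3)/6 = -5*(1/3 - 10/3 - 5/3)/6 = -5/6*(-14/3) = 35/9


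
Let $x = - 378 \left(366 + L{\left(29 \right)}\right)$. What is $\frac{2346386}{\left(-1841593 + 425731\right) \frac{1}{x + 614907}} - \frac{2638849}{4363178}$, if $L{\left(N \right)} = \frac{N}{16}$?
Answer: $- \frac{154662146003903041}{196116124744} \approx -7.8863 \cdot 10^{5}$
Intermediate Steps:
$L{\left(N \right)} = \frac{N}{16}$ ($L{\left(N \right)} = N \frac{1}{16} = \frac{N}{16}$)
$x = - \frac{1112265}{8}$ ($x = - 378 \left(366 + \frac{1}{16} \cdot 29\right) = - 378 \left(366 + \frac{29}{16}\right) = \left(-378\right) \frac{5885}{16} = - \frac{1112265}{8} \approx -1.3903 \cdot 10^{5}$)
$\frac{2346386}{\left(-1841593 + 425731\right) \frac{1}{x + 614907}} - \frac{2638849}{4363178} = \frac{2346386}{\left(-1841593 + 425731\right) \frac{1}{- \frac{1112265}{8} + 614907}} - \frac{2638849}{4363178} = \frac{2346386}{\left(-1415862\right) \frac{1}{\frac{3806991}{8}}} - \frac{2638849}{4363178} = \frac{2346386}{\left(-1415862\right) \frac{8}{3806991}} - \frac{2638849}{4363178} = \frac{2346386}{- \frac{1258544}{422999}} - \frac{2638849}{4363178} = 2346386 \left(- \frac{422999}{1258544}\right) - \frac{2638849}{4363178} = - \frac{70894209401}{89896} - \frac{2638849}{4363178} = - \frac{154662146003903041}{196116124744}$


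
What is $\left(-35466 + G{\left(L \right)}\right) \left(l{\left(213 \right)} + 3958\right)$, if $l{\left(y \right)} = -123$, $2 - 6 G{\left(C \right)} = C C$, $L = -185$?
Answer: $- \frac{947317865}{6} \approx -1.5789 \cdot 10^{8}$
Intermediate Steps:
$G{\left(C \right)} = \frac{1}{3} - \frac{C^{2}}{6}$ ($G{\left(C \right)} = \frac{1}{3} - \frac{C C}{6} = \frac{1}{3} - \frac{C^{2}}{6}$)
$\left(-35466 + G{\left(L \right)}\right) \left(l{\left(213 \right)} + 3958\right) = \left(-35466 + \left(\frac{1}{3} - \frac{\left(-185\right)^{2}}{6}\right)\right) \left(-123 + 3958\right) = \left(-35466 + \left(\frac{1}{3} - \frac{34225}{6}\right)\right) 3835 = \left(-35466 - \frac{34223}{6}\right) 3835 = \left(- \frac{247019}{6}\right) 3835 = - \frac{947317865}{6}$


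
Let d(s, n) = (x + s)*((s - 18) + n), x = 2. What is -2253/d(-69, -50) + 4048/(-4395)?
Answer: -47058527/40341705 ≈ -1.1665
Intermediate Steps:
d(s, n) = (2 + s)*(-18 + n + s) (d(s, n) = (2 + s)*((s - 18) + n) = (2 + s)*((-18 + s) + n) = (2 + s)*(-18 + n + s))
-2253/d(-69, -50) + 4048/(-4395) = -2253/(-36 + (-69)² - 16*(-69) + 2*(-50) - 50*(-69)) + 4048/(-4395) = -2253/(-36 + 4761 + 1104 - 100 + 3450) + 4048*(-1/4395) = -2253/9179 - 4048/4395 = -47058527/40341705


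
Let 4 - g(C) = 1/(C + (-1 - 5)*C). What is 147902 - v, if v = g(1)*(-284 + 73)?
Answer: 743941/5 ≈ 1.4879e+5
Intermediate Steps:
g(C) = 4 + 1/(5*C) (g(C) = 4 - 1/(C + (-1 - 5)*C) = 4 - 1/(C - 6*C) = 4 - 1/((-5*C)) = 4 - (-1)/(5*C) = 4 + 1/(5*C))
v = -4431/5 (v = (4 + (1/5)/1)*(-284 + 73) = (4 + (1/5)*1)*(-211) = (4 + 1/5)*(-211) = (21/5)*(-211) = -4431/5 ≈ -886.20)
147902 - v = 147902 - 1*(-4431/5) = 147902 + 4431/5 = 743941/5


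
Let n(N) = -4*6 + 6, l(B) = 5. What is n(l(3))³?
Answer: -5832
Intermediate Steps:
n(N) = -18 (n(N) = -24 + 6 = -18)
n(l(3))³ = (-18)³ = -5832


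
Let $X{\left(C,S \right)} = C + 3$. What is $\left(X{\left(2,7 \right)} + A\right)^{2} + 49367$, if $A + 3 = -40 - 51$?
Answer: $57288$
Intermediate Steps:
$X{\left(C,S \right)} = 3 + C$
$A = -94$ ($A = -3 - 91 = -94$)
$\left(X{\left(2,7 \right)} + A\right)^{2} + 49367 = \left(\left(3 + 2\right) - 94\right)^{2} + 49367 = \left(5 - 94\right)^{2} + 49367 = \left(-89\right)^{2} + 49367 = 7921 + 49367 = 57288$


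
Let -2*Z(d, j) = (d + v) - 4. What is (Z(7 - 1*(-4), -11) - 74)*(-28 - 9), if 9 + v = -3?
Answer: 5291/2 ≈ 2645.5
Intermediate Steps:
v = -12 (v = -9 - 3 = -12)
Z(d, j) = 8 - d/2 (Z(d, j) = -((d - 12) - 4)/2 = -((-12 + d) - 4)/2 = -(-16 + d)/2 = 8 - d/2)
(Z(7 - 1*(-4), -11) - 74)*(-28 - 9) = ((8 - (7 - 1*(-4))/2) - 74)*(-28 - 9) = ((8 - (7 + 4)/2) - 74)*(-37) = ((8 - ½*11) - 74)*(-37) = ((8 - 11/2) - 74)*(-37) = (5/2 - 74)*(-37) = -143/2*(-37) = 5291/2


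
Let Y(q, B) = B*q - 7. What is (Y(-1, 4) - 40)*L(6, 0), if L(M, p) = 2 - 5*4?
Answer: 918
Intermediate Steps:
L(M, p) = -18 (L(M, p) = 2 - 20 = -18)
Y(q, B) = -7 + B*q
(Y(-1, 4) - 40)*L(6, 0) = ((-7 + 4*(-1)) - 40)*(-18) = ((-7 - 4) - 40)*(-18) = (-11 - 40)*(-18) = -51*(-18) = 918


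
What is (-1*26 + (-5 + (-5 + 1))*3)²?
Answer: 2809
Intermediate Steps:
(-1*26 + (-5 + (-5 + 1))*3)² = (-26 + (-5 - 4)*3)² = (-26 - 9*3)² = (-26 - 27)² = (-53)² = 2809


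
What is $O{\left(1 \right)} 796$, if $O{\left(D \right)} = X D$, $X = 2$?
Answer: $1592$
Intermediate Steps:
$O{\left(D \right)} = 2 D$
$O{\left(1 \right)} 796 = 2 \cdot 1 \cdot 796 = 2 \cdot 796 = 1592$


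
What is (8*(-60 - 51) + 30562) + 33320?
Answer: 62994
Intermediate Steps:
(8*(-60 - 51) + 30562) + 33320 = (8*(-111) + 30562) + 33320 = (-888 + 30562) + 33320 = 29674 + 33320 = 62994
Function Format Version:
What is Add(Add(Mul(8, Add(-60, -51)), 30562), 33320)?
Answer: 62994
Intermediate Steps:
Add(Add(Mul(8, Add(-60, -51)), 30562), 33320) = Add(Add(Mul(8, -111), 30562), 33320) = Add(Add(-888, 30562), 33320) = Add(29674, 33320) = 62994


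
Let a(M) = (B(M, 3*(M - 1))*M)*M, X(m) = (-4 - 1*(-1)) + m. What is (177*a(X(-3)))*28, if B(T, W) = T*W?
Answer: 22480416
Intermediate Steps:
X(m) = -3 + m (X(m) = (-4 + 1) + m = -3 + m)
a(M) = M³*(-3 + 3*M) (a(M) = ((M*(3*(M - 1)))*M)*M = ((M*(3*(-1 + M)))*M)*M = ((M*(-3 + 3*M))*M)*M = (M²*(-3 + 3*M))*M = M³*(-3 + 3*M))
(177*a(X(-3)))*28 = (177*(3*(-3 - 3)³*(-1 + (-3 - 3))))*28 = (177*(3*(-6)³*(-1 - 6)))*28 = (177*(3*(-216)*(-7)))*28 = (177*4536)*28 = 802872*28 = 22480416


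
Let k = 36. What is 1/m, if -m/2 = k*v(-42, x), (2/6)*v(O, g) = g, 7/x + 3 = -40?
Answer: 43/1512 ≈ 0.028439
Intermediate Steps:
x = -7/43 (x = 7/(-3 - 40) = 7/(-43) = 7*(-1/43) = -7/43 ≈ -0.16279)
v(O, g) = 3*g
m = 1512/43 (m = -72*3*(-7/43) = -72*(-21)/43 = -2*(-756/43) = 1512/43 ≈ 35.163)
1/m = 1/(1512/43) = 43/1512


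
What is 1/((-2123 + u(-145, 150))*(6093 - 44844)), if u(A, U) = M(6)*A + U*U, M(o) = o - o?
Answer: -1/789629127 ≈ -1.2664e-9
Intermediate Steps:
M(o) = 0
u(A, U) = U² (u(A, U) = 0*A + U*U = 0 + U² = U²)
1/((-2123 + u(-145, 150))*(6093 - 44844)) = 1/((-2123 + 150²)*(6093 - 44844)) = 1/((-2123 + 22500)*(-38751)) = 1/(20377*(-38751)) = 1/(-789629127) = -1/789629127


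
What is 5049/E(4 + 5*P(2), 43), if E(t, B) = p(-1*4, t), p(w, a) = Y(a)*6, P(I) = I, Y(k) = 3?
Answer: 561/2 ≈ 280.50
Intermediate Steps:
p(w, a) = 18 (p(w, a) = 3*6 = 18)
E(t, B) = 18
5049/E(4 + 5*P(2), 43) = 5049/18 = 5049*(1/18) = 561/2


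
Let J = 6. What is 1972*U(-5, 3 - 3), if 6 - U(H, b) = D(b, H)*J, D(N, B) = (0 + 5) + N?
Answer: -47328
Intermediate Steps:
D(N, B) = 5 + N
U(H, b) = -24 - 6*b (U(H, b) = 6 - (5 + b)*6 = 6 - (30 + 6*b) = 6 + (-30 - 6*b) = -24 - 6*b)
1972*U(-5, 3 - 3) = 1972*(-24 - 6*(3 - 3)) = 1972*(-24 - 6*0) = 1972*(-24 + 0) = 1972*(-24) = -47328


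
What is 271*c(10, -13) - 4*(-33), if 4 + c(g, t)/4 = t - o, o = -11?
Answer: -6372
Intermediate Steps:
c(g, t) = 28 + 4*t (c(g, t) = -16 + 4*(t - 1*(-11)) = -16 + 4*(t + 11) = -16 + 4*(11 + t) = -16 + (44 + 4*t) = 28 + 4*t)
271*c(10, -13) - 4*(-33) = 271*(28 + 4*(-13)) - 4*(-33) = 271*(28 - 52) + 132 = 271*(-24) + 132 = -6504 + 132 = -6372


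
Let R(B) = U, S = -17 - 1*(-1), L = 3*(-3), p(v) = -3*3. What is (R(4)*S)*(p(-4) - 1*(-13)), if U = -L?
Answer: -576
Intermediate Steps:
p(v) = -9
L = -9
U = 9 (U = -1*(-9) = 9)
S = -16 (S = -17 + 1 = -16)
R(B) = 9
(R(4)*S)*(p(-4) - 1*(-13)) = (9*(-16))*(-9 - 1*(-13)) = -144*(-9 + 13) = -144*4 = -576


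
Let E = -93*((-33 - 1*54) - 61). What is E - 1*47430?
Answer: -33666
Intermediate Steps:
E = 13764 (E = -93*((-33 - 54) - 61) = -93*(-87 - 61) = -93*(-148) = 13764)
E - 1*47430 = 13764 - 1*47430 = 13764 - 47430 = -33666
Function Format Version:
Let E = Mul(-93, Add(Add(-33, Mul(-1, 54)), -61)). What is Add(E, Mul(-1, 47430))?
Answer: -33666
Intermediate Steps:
E = 13764 (E = Mul(-93, Add(Add(-33, -54), -61)) = Mul(-93, Add(-87, -61)) = Mul(-93, -148) = 13764)
Add(E, Mul(-1, 47430)) = Add(13764, Mul(-1, 47430)) = Add(13764, -47430) = -33666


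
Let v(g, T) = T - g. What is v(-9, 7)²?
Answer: 256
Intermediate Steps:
v(-9, 7)² = (7 - 1*(-9))² = (7 + 9)² = 16² = 256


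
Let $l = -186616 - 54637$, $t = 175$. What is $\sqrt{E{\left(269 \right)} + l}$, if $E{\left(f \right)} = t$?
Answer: $i \sqrt{241078} \approx 491.0 i$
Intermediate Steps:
$l = -241253$
$E{\left(f \right)} = 175$
$\sqrt{E{\left(269 \right)} + l} = \sqrt{175 - 241253} = \sqrt{-241078} = i \sqrt{241078}$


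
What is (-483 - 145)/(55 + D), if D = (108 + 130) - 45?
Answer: -157/62 ≈ -2.5323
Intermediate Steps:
D = 193 (D = 238 - 45 = 193)
(-483 - 145)/(55 + D) = (-483 - 145)/(55 + 193) = -628/248 = -628*1/248 = -157/62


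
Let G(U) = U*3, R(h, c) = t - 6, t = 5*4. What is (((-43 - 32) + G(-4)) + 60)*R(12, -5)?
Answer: -378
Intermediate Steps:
t = 20
R(h, c) = 14 (R(h, c) = 20 - 6 = 14)
G(U) = 3*U
(((-43 - 32) + G(-4)) + 60)*R(12, -5) = (((-43 - 32) + 3*(-4)) + 60)*14 = ((-75 - 12) + 60)*14 = (-87 + 60)*14 = -27*14 = -378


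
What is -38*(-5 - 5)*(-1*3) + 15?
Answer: -1125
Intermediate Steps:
-38*(-5 - 5)*(-1*3) + 15 = -(-380)*(-3) + 15 = -38*30 + 15 = -1140 + 15 = -1125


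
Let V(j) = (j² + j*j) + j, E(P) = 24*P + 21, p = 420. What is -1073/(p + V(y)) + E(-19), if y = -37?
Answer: -1358708/3121 ≈ -435.34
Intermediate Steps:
E(P) = 21 + 24*P
V(j) = j + 2*j² (V(j) = (j² + j²) + j = 2*j² + j = j + 2*j²)
-1073/(p + V(y)) + E(-19) = -1073/(420 - 37*(1 + 2*(-37))) + (21 + 24*(-19)) = -1073/(420 - 37*(1 - 74)) + (21 - 456) = -1073/(420 - 37*(-73)) - 435 = -1073/(420 + 2701) - 435 = -1073/3121 - 435 = -1358708/3121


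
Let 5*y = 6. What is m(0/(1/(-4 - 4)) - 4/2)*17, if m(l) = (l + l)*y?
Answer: -408/5 ≈ -81.600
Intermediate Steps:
y = 6/5 (y = (1/5)*6 = 6/5 ≈ 1.2000)
m(l) = 12*l/5 (m(l) = (l + l)*(6/5) = (2*l)*(6/5) = 12*l/5)
m(0/(1/(-4 - 4)) - 4/2)*17 = (12*(0/(1/(-4 - 4)) - 4/2)/5)*17 = (12*(0/(1/(-8)) - 4*1/2)/5)*17 = (12*(0/(-1/8) - 2)/5)*17 = (12*(0*(-8) - 2)/5)*17 = (12*(0 - 2)/5)*17 = ((12/5)*(-2))*17 = -24/5*17 = -408/5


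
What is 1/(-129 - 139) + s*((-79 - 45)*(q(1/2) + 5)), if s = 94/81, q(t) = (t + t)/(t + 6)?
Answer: -209296189/282204 ≈ -741.65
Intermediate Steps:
q(t) = 2*t/(6 + t) (q(t) = (2*t)/(6 + t) = 2*t/(6 + t))
s = 94/81 (s = 94*(1/81) = 94/81 ≈ 1.1605)
1/(-129 - 139) + s*((-79 - 45)*(q(1/2) + 5)) = 1/(-129 - 139) + 94*((-79 - 45)*(2/(2*(6 + 1/2)) + 5))/81 = 1/(-268) + 94*(-124*(2*(½)/(6 + ½) + 5))/81 = -1/268 + 94*(-124*(2*(½)/(13/2) + 5))/81 = -1/268 + 94*(-124*(2*(½)*(2/13) + 5))/81 = -1/268 + 94*(-124*(2/13 + 5))/81 = -1/268 + 94*(-124*67/13)/81 = -1/268 + (94/81)*(-8308/13) = -1/268 - 780952/1053 = -209296189/282204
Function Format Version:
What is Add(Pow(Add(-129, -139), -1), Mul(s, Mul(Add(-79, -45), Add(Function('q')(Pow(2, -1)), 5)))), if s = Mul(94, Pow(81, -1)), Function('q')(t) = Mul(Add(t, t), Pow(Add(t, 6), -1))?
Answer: Rational(-209296189, 282204) ≈ -741.65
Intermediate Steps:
Function('q')(t) = Mul(2, t, Pow(Add(6, t), -1)) (Function('q')(t) = Mul(Mul(2, t), Pow(Add(6, t), -1)) = Mul(2, t, Pow(Add(6, t), -1)))
s = Rational(94, 81) (s = Mul(94, Rational(1, 81)) = Rational(94, 81) ≈ 1.1605)
Add(Pow(Add(-129, -139), -1), Mul(s, Mul(Add(-79, -45), Add(Function('q')(Pow(2, -1)), 5)))) = Add(Pow(Add(-129, -139), -1), Mul(Rational(94, 81), Mul(Add(-79, -45), Add(Mul(2, Pow(2, -1), Pow(Add(6, Pow(2, -1)), -1)), 5)))) = Add(Pow(-268, -1), Mul(Rational(94, 81), Mul(-124, Add(Mul(2, Rational(1, 2), Pow(Add(6, Rational(1, 2)), -1)), 5)))) = Add(Rational(-1, 268), Mul(Rational(94, 81), Mul(-124, Add(Mul(2, Rational(1, 2), Pow(Rational(13, 2), -1)), 5)))) = Add(Rational(-1, 268), Mul(Rational(94, 81), Mul(-124, Add(Mul(2, Rational(1, 2), Rational(2, 13)), 5)))) = Add(Rational(-1, 268), Mul(Rational(94, 81), Mul(-124, Add(Rational(2, 13), 5)))) = Add(Rational(-1, 268), Mul(Rational(94, 81), Mul(-124, Rational(67, 13)))) = Add(Rational(-1, 268), Mul(Rational(94, 81), Rational(-8308, 13))) = Add(Rational(-1, 268), Rational(-780952, 1053)) = Rational(-209296189, 282204)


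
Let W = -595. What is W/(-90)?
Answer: 119/18 ≈ 6.6111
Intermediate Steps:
W/(-90) = -595/(-90) = -595*(-1/90) = 119/18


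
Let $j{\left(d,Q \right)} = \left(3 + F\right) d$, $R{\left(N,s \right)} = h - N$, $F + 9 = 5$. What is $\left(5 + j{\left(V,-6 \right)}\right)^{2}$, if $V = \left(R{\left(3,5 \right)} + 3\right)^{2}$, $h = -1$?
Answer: $16$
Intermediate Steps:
$F = -4$ ($F = -9 + 5 = -4$)
$R{\left(N,s \right)} = -1 - N$
$V = 1$ ($V = \left(\left(-1 - 3\right) + 3\right)^{2} = \left(-4 + 3\right)^{2} = \left(-1\right)^{2} = 1$)
$j{\left(d,Q \right)} = - d$ ($j{\left(d,Q \right)} = \left(3 - 4\right) d = - d$)
$\left(5 + j{\left(V,-6 \right)}\right)^{2} = \left(5 - 1\right)^{2} = 4^{2} = 16$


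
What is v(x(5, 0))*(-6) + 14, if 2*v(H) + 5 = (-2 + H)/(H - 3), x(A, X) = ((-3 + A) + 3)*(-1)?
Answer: 211/8 ≈ 26.375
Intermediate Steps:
x(A, X) = -A (x(A, X) = A*(-1) = -A)
v(H) = -5/2 + (-2 + H)/(2*(-3 + H)) (v(H) = -5/2 + ((-2 + H)/(H - 3))/2 = -5/2 + ((-2 + H)/(-3 + H))/2 = -5/2 + (-2 + H)/(2*(-3 + H)))
v(x(5, 0))*(-6) + 14 = ((13 - (-4)*5)/(2*(-3 - 1*5)))*(-6) + 14 = ((13 - 4*(-5))/(2*(-3 - 5)))*(-6) + 14 = ((½)*(13 + 20)/(-8))*(-6) + 14 = ((½)*(-⅛)*33)*(-6) + 14 = -33/16*(-6) + 14 = 99/8 + 14 = 211/8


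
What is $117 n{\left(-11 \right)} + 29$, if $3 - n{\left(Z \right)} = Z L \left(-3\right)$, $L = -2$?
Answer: $8102$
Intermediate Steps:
$n{\left(Z \right)} = 3 - 6 Z$ ($n{\left(Z \right)} = 3 - Z \left(-2\right) \left(-3\right) = 3 - - 2 Z \left(-3\right) = 3 - 6 Z$)
$117 n{\left(-11 \right)} + 29 = 117 \left(3 - -66\right) + 29 = 117 \left(3 + 66\right) + 29 = 117 \cdot 69 + 29 = 8073 + 29 = 8102$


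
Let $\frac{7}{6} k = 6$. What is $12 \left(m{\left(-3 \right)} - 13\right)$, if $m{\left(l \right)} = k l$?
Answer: $- \frac{2388}{7} \approx -341.14$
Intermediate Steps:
$k = \frac{36}{7}$ ($k = \frac{6}{7} \cdot 6 = \frac{36}{7} \approx 5.1429$)
$m{\left(l \right)} = \frac{36 l}{7}$
$12 \left(m{\left(-3 \right)} - 13\right) = 12 \left(\frac{36}{7} \left(-3\right) - 13\right) = 12 \left(- \frac{108}{7} - 13\right) = 12 \left(- \frac{199}{7}\right) = - \frac{2388}{7}$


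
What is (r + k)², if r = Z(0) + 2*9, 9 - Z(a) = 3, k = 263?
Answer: 82369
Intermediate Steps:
Z(a) = 6 (Z(a) = 9 - 1*3 = 9 - 3 = 6)
r = 24 (r = 6 + 2*9 = 6 + 18 = 24)
(r + k)² = (24 + 263)² = 287² = 82369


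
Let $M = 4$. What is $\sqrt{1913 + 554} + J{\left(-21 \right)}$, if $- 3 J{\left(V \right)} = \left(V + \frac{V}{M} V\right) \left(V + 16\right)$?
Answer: $\frac{595}{4} + \sqrt{2467} \approx 198.42$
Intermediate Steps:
$J{\left(V \right)} = - \frac{\left(16 + V\right) \left(V + \frac{V^{2}}{4}\right)}{3}$ ($J{\left(V \right)} = - \frac{\left(V + \frac{V}{4} V\right) \left(V + 16\right)}{3} = - \frac{\left(V + V \frac{1}{4} V\right) \left(16 + V\right)}{3} = - \frac{\left(V + \frac{V}{4} V\right) \left(16 + V\right)}{3} = - \frac{\left(V + \frac{V^{2}}{4}\right) \left(16 + V\right)}{3} = - \frac{\left(16 + V\right) \left(V + \frac{V^{2}}{4}\right)}{3}$)
$\sqrt{1913 + 554} + J{\left(-21 \right)} = \sqrt{1913 + 554} - - \frac{7 \left(64 + \left(-21\right)^{2} + 20 \left(-21\right)\right)}{4} = \sqrt{2467} - - \frac{7 \left(64 + 441 - 420\right)}{4} = \sqrt{2467} - \left(- \frac{7}{4}\right) 85 = \sqrt{2467} + \frac{595}{4} = \frac{595}{4} + \sqrt{2467}$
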